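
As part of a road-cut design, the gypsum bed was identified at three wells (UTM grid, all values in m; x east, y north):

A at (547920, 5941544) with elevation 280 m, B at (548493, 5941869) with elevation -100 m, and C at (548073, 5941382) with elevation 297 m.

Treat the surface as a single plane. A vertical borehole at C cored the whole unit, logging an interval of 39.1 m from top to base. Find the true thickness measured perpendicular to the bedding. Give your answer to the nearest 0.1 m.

33.3 m

Let the plane be z = a·x + b·y + c.
B−A: 573a + 325b = −380;  C−A: 153a − 162b = 17.
Solving gives a = −0.39309, b = −0.47619.
|∇z| = √(a²+b²) = 0.61747, so dip δ = arctan(0.61747) = 31.69°.
True thickness = vertical thickness × cos δ = 39.1 × cos 31.69° = 33.3 m.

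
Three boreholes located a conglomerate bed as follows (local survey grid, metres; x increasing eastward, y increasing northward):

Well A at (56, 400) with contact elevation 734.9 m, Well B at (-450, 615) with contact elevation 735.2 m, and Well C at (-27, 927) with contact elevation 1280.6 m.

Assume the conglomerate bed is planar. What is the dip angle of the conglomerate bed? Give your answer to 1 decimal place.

Let the plane be z = a·x + b·y + c.
Well B−Well A: −506a + 215b = 0.3;  Well C−Well A: −83a + 527b = 545.7.
Solving gives a = 0.47090, b = 1.10965.
Gradient magnitude |∇z| = √(a² + b²) = √(0.22174 + 1.23132) = 1.20543.
True dip = arctan(1.20543) = 50.3°, dipping toward SSW (azimuth ≈ 203°).

50.3°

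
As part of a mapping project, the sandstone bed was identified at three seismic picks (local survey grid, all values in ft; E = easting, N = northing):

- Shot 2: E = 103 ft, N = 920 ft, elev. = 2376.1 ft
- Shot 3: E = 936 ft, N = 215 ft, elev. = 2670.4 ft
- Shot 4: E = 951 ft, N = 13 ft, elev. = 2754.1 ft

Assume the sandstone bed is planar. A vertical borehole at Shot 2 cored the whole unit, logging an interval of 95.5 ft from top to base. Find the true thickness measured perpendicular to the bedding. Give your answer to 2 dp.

Two edge vectors: Shot 2→Shot 3 = (833, -705, 294.3), Shot 2→Shot 4 = (848, -907, 378).
Normal n = (Shot 2→Shot 3) × (Shot 2→Shot 4) = (440.1, -65307.6, -157691).
So ∂z/∂E = −n_x/n_z = 0.00279 and ∂z/∂N = −n_y/n_z = −0.41415.
|∇z| = √(a²+b²) = 0.41416, so dip δ = arctan(0.41416) = 22.50°.
True thickness = vertical thickness × cos δ = 95.5 × cos 22.50° = 88.23 ft.

88.23 ft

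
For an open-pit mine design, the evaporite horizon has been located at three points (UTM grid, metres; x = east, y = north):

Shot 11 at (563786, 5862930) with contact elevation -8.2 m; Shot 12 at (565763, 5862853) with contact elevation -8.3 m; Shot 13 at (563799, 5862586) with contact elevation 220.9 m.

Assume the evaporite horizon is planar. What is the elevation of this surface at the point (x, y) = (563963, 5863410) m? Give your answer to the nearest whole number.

Two edge vectors: Shot 11→Shot 12 = (1977, -77, -0.1), Shot 11→Shot 13 = (13, -344, 229.1).
Normal n = (Shot 11→Shot 12) × (Shot 11→Shot 13) = (-17675.1, -452932, -679087).
So ∂z/∂x = −n_x/n_z = −0.02602774 and ∂z/∂y = −n_y/n_z = −0.66697198.
Intercept c from Shot 11: -8.2 + 14674.08 + 3910410.02 = 3925075.90.
At (563963, 5863410): z = −14678.7 − 3910730.2 + 3925075.90 = -333.0 m.

-333 m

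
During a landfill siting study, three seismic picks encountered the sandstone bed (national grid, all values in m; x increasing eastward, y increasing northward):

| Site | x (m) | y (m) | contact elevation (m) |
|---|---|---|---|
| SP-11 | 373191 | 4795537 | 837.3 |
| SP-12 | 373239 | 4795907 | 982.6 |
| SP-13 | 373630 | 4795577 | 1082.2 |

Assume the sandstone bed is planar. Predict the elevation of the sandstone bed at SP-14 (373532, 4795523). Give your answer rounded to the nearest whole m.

1013 m

Two edge vectors: SP-11→SP-12 = (48, 370, 145.3), SP-11→SP-13 = (439, 40, 244.9).
Normal n = (SP-11→SP-12) × (SP-11→SP-13) = (84801, 52031.5, -160510).
So ∂z/∂x = −n_x/n_z = 0.52832222 and ∂z/∂y = −n_y/n_z = 0.32416360.
Intercept c from SP-11: 837.3 − 197165.10 − 1554538.55 = −1750866.35.
At (373532, 4795523): z = 197345.3 + 1554534.0 − 1750866.35 = 1012.9 m.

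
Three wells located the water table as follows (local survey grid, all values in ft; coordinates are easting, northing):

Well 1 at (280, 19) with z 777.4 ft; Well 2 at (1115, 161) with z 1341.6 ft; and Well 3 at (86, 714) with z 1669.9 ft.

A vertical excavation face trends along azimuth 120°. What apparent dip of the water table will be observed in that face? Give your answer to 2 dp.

Let the plane be z = a·easting + b·northing + c.
Well 2−Well 1: 835a + 142b = 564.2;  Well 3−Well 1: −194a + 695b = 892.5.
Solving gives a = 0.43658, b = 1.40604.
Unit vector along 120° is (sin 120°, cos 120°) = (0.8660, -0.5000).
Slope in that direction = a·(0.8660) + b·(-0.5000) = −0.32493.
Apparent dip = arctan|0.32493| = 18.00° (true dip is 55.8°, so apparent ≤ true as expected).

18.00°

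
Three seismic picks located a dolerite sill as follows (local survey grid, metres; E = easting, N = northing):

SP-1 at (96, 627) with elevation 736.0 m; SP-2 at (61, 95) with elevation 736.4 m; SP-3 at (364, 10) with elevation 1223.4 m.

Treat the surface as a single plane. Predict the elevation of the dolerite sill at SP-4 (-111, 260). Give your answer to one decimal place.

447.7 m

Two edge vectors: SP-1→SP-2 = (-35, -532, 0.4), SP-1→SP-3 = (268, -617, 487.4).
Normal n = (SP-1→SP-2) × (SP-1→SP-3) = (-259050, 17166.2, 164171).
So ∂z/∂E = −n_x/n_z = 1.57793 and ∂z/∂N = −n_y/n_z = −0.10456.
Intercept c from SP-1: 736 − 151.48 + 65.56 = 650.08.
At (-111, 260): z = −175.1 − 27.2 + 650.08 = 447.7 m.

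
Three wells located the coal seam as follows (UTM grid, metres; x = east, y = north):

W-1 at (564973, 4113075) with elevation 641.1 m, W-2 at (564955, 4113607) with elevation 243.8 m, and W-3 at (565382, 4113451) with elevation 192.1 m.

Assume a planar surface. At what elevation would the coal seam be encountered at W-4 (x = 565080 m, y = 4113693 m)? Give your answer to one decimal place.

128.6 m

Let the plane be z = a·x + b·y + c.
W-2−W-1: −18a + 532b = −397.3;  W-3−W-1: 409a + 376b = −449.
Solving gives a = −0.398844693, b = −0.760299257.
Then c = 641.1 − a·564973 − b·4113075 = 3353145.45.
At (565080, 4113693): z = −225379.2 − 3127637.7 + 3353145.45 = 128.6 m.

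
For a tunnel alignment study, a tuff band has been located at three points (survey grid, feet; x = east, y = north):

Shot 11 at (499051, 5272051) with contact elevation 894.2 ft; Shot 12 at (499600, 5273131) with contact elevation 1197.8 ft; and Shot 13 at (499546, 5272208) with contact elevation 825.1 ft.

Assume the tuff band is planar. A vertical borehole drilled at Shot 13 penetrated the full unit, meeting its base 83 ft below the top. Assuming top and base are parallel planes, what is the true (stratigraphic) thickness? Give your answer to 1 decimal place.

74.2 ft

Let the plane be z = a·x + b·y + c.
Shot 12−Shot 11: 549a + 1080b = 303.6;  Shot 13−Shot 11: 495a + 157b = −69.1.
Solving gives a = −0.27273, b = 0.41975.
|∇z| = √(a²+b²) = 0.50057, so dip δ = arctan(0.50057) = 26.59°.
True thickness = vertical thickness × cos δ = 83 × cos 26.59° = 74.2 ft.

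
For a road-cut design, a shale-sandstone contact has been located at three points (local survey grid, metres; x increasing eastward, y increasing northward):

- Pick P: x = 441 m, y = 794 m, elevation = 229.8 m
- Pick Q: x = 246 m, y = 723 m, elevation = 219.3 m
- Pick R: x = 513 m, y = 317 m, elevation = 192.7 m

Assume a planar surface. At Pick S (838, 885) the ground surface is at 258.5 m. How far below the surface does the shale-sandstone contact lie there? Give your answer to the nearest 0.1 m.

11.7 m

Two edge vectors: Pick P→Pick Q = (-195, -71, -10.5), Pick P→Pick R = (72, -477, -37.1).
Normal n = (Pick P→Pick Q) × (Pick P→Pick R) = (-2374.4, -7990.5, 98127).
So ∂z/∂x = −n_x/n_z = 0.02420 and ∂z/∂y = −n_y/n_z = 0.08143.
Intercept c from Pick P: 229.8 − 10.67 − 64.66 = 154.47.
At (838, 885): z_contact = 20.28 + 72.07 + 154.47 = 246.82 m.
Depth below ground = 258.5 − 246.82 = 11.7 m.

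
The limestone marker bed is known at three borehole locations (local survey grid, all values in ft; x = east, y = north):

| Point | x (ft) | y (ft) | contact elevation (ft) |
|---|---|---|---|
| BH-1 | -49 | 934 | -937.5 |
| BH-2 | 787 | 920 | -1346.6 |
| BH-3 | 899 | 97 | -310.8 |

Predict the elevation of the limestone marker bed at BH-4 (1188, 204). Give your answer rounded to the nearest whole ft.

Two edge vectors: BH-1→BH-2 = (836, -14, -409.1), BH-1→BH-3 = (948, -837, 626.7).
Normal n = (BH-1→BH-2) × (BH-1→BH-3) = (-351190.5, -911748, -686460).
So ∂z/∂x = −n_x/n_z = −0.51160 and ∂z/∂y = −n_y/n_z = −1.32819.
Intercept c from BH-1: -937.5 − 25.07 + 1240.53 = 277.96.
At (1188, 204): z = −607.8 − 271.0 + 277.96 = -600.8 ft.

-601 ft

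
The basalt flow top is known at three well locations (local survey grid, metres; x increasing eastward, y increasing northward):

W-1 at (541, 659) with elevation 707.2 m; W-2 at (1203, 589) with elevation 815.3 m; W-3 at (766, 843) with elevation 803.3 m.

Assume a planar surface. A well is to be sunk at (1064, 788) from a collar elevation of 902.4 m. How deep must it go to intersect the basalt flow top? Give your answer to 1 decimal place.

57.1 m

Let the plane be z = a·x + b·y + c.
W-2−W-1: 662a − 70b = 108.1;  W-3−W-1: 225a + 184b = 96.1.
Solving gives a = 0.193499, b = 0.285666.
Then c = 707.2 − a·541 − b·659 = 414.26.
At (1064, 788): z_contact = 205.88 + 225.11 + 414.26 = 845.25 m.
Depth below ground = 902.4 − 845.25 = 57.1 m.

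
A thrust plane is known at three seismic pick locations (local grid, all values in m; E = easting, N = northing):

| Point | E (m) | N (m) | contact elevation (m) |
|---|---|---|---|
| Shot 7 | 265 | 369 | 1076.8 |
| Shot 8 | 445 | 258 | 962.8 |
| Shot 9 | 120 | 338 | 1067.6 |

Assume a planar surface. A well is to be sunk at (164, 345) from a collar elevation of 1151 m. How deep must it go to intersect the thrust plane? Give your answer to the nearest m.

83 m

Let the plane be z = a·E + b·N + c.
Shot 8−Shot 7: 180a − 111b = −114;  Shot 9−Shot 7: −145a − 31b = −9.2.
Solving gives a = −0.11593, b = 0.83903.
Then c = 1076.8 − a·265 − b·369 = 797.92.
At (164, 345): z_contact = −19.0 + 289.5 + 797.92 = 1068.4 m.
Depth below ground = 1151 − 1068.4 = 83 m.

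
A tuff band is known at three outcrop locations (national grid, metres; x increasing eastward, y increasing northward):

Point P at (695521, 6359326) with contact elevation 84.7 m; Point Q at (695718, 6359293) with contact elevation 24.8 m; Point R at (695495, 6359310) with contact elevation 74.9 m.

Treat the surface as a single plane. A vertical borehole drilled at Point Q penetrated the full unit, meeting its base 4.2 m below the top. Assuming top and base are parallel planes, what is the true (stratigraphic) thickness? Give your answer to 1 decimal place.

3.1 m

Two edge vectors: Point P→Point Q = (197, -33, -59.9), Point P→Point R = (-26, -16, -9.8).
Normal n = (Point P→Point Q) × (Point P→Point R) = (-635, 3488, -4010).
So ∂z/∂x = −n_x/n_z = −0.15835 and ∂z/∂y = −n_y/n_z = 0.86983.
|∇z| = √(a²+b²) = 0.88412, so dip δ = arctan(0.88412) = 41.48°.
True thickness = vertical thickness × cos δ = 4.2 × cos 41.48° = 3.1 m.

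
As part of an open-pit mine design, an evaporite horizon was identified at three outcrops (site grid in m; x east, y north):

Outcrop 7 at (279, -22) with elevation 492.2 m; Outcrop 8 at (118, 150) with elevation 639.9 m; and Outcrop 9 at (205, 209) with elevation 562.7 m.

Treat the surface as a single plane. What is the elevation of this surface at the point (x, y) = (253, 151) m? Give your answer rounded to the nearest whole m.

Let the plane be z = a·x + b·y + c.
Outcrop 8−Outcrop 7: −161a + 172b = 147.7;  Outcrop 9−Outcrop 7: −74a + 231b = 70.5.
Solving gives a = −0.89902, b = 0.01720.
Then c = 492.2 − a·279 − b·-22 = 743.40.
At (253, 151): z = −227.5 + 2.6 + 743.40 = 518.5 m.

519 m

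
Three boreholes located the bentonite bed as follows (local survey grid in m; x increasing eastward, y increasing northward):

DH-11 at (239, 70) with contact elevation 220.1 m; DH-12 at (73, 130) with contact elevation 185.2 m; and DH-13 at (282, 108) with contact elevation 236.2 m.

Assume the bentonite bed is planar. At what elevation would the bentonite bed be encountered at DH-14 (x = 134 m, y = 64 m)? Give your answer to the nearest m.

192 m

Two edge vectors: DH-11→DH-12 = (-166, 60, -34.9), DH-11→DH-13 = (43, 38, 16.1).
Normal n = (DH-11→DH-12) × (DH-11→DH-13) = (2292.2, 1171.9, -8888).
So ∂z/∂x = −n_x/n_z = 0.25790 and ∂z/∂y = −n_y/n_z = 0.13185.
Intercept c from DH-11: 220.1 − 61.64 − 9.23 = 149.23.
At (134, 64): z = 34.6 + 8.4 + 149.23 = 192.2 m.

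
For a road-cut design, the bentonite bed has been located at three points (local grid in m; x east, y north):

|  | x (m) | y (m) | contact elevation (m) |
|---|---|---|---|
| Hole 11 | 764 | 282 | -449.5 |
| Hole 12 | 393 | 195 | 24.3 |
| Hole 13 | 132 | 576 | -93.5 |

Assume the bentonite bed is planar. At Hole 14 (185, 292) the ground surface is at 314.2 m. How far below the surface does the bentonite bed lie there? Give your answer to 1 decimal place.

Let the plane be z = a·x + b·y + c.
Hole 12−Hole 11: −371a − 87b = 473.8;  Hole 13−Hole 11: −632a + 294b = 356.
Solving gives a = −1.03786, b = −1.02016.
Then c = -449.5 − a·764 − b·282 = 631.11.
At (185, 292): z_contact = −192.00 − 297.89 + 631.11 = 141.22 m.
Depth below ground = 314.2 − 141.22 = 173.0 m.

173.0 m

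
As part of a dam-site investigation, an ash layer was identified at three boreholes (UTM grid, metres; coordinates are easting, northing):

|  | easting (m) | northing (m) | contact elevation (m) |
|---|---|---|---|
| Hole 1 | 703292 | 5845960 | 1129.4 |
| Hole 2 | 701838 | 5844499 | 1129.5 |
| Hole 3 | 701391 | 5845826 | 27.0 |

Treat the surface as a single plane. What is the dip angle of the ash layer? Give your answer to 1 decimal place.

Two edge vectors: Hole 1→Hole 2 = (-1454, -1461, 0.1), Hole 1→Hole 3 = (-1901, -134, -1102.4).
Normal n = (Hole 1→Hole 2) × (Hole 1→Hole 3) = (1610619.8, -1603079.7, -2582525).
So ∂z/∂easting = −n_x/n_z = 0.62366 and ∂z/∂northing = −n_y/n_z = −0.62074.
Gradient magnitude |∇z| = √(a² + b²) = √(0.38895 + 0.38532) = 0.87993.
True dip = arctan(0.87993) = 41.3°, dipping toward NW (azimuth ≈ 315°).

41.3°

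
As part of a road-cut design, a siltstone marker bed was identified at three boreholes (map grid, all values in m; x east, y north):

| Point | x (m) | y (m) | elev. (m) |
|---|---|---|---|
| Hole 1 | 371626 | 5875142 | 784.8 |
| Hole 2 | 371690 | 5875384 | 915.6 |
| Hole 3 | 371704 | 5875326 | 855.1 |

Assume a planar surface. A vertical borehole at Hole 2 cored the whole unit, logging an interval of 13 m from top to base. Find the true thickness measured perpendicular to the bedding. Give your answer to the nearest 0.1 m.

8.0 m

Two edge vectors: Hole 1→Hole 2 = (64, 242, 130.8), Hole 1→Hole 3 = (78, 184, 70.3).
Normal n = (Hole 1→Hole 2) × (Hole 1→Hole 3) = (-7054.6, 5703.2, -7100).
So ∂z/∂x = −n_x/n_z = −0.99361 and ∂z/∂y = −n_y/n_z = 0.80327.
|∇z| = √(a²+b²) = 1.27769, so dip δ = arctan(1.27769) = 51.95°.
True thickness = vertical thickness × cos δ = 13 × cos 51.95° = 8.0 m.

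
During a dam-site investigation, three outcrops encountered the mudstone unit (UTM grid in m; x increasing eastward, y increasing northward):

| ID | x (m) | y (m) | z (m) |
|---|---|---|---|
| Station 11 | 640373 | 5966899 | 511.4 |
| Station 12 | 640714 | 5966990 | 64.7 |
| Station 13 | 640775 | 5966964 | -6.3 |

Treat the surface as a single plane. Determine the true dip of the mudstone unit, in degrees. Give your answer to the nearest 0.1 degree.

Let the plane be z = a·x + b·y + c.
Station 12−Station 11: 341a + 91b = −446.7;  Station 13−Station 11: 402a + 65b = −517.7.
Solving gives a = −1.25374, b = −0.21070.
Gradient magnitude |∇z| = √(a² + b²) = √(1.57187 + 0.04440) = 1.27132.
True dip = arctan(1.27132) = 51.8°, dipping toward E (azimuth ≈ 080°).

51.8°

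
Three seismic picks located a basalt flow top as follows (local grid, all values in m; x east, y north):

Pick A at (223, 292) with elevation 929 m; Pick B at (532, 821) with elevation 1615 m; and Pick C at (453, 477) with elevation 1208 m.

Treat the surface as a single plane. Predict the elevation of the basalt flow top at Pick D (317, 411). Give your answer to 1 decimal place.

Let the plane be z = a·x + b·y + c.
Pick B−Pick A: 309a + 529b = 686;  Pick C−Pick A: 230a + 185b = 279.
Solving gives a = 0.32061, b = 1.10951.
Then c = 929 − a·223 − b·292 = 533.53.
At (317, 411): z = 101.6 + 456.0 + 533.53 = 1091.2 m.

1091.2 m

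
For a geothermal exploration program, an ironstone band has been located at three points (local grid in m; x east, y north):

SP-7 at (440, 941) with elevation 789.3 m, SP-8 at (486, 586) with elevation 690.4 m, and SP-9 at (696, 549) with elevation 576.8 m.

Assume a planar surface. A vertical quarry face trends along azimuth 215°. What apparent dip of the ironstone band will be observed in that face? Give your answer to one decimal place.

6.5°

Two edge vectors: SP-7→SP-8 = (46, -355, -98.9), SP-7→SP-9 = (256, -392, -212.5).
Normal n = (SP-7→SP-8) × (SP-7→SP-9) = (36668.7, -15543.4, 72848).
So ∂z/∂x = −n_x/n_z = −0.50336 and ∂z/∂y = −n_y/n_z = 0.21337.
Unit vector along 215° is (sin 215°, cos 215°) = (-0.5736, -0.8192).
Slope in that direction = a·(-0.5736) + b·(-0.8192) = 0.11393.
Apparent dip = arctan|0.11393| = 6.5° (true dip is 28.7°, so apparent ≤ true as expected).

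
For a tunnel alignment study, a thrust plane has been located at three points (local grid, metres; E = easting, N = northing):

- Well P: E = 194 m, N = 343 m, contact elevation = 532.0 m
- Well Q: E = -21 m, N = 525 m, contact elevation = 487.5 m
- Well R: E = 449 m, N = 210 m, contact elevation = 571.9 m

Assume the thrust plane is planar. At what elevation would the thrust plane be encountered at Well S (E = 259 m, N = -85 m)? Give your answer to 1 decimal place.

Let the plane be z = a·E + b·N + c.
Well Q−Well P: −215a + 182b = −44.5;  Well R−Well P: 255a − 133b = 39.9.
Solving gives a = 0.07540, b = −0.15543.
Then c = 532 − a·194 − b·343 = 570.68.
At (259, -85): z = 19.5 + 13.2 + 570.68 = 603.4 m.

603.4 m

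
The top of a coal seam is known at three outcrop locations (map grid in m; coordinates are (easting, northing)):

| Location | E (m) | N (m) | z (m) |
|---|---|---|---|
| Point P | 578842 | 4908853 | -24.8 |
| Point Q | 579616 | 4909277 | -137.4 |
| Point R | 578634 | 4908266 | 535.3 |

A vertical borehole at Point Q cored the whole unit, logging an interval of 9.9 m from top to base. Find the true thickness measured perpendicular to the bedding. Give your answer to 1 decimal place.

6.3 m

Two edge vectors: Point P→Point Q = (774, 424, -112.6), Point P→Point R = (-208, -587, 560.1).
Normal n = (Point P→Point Q) × (Point P→Point R) = (171386.2, -410096.6, -366146).
So ∂z/∂E = −n_x/n_z = 0.46808 and ∂z/∂N = −n_y/n_z = −1.12004.
|∇z| = √(a²+b²) = 1.21391, so dip δ = arctan(1.21391) = 50.52°.
True thickness = vertical thickness × cos δ = 9.9 × cos 50.52° = 6.3 m.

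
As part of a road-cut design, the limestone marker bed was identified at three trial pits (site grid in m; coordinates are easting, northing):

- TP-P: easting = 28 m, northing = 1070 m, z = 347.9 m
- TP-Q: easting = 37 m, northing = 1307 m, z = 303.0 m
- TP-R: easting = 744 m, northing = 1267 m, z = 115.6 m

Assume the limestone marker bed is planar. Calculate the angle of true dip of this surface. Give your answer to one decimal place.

Let the plane be z = a·easting + b·northing + c.
TP-Q−TP-P: 9a + 237b = −44.9;  TP-R−TP-P: 716a + 197b = −232.3.
Solving gives a = −0.27519, b = −0.17900.
Gradient magnitude |∇z| = √(a² + b²) = √(0.07573 + 0.03204) = 0.32829.
True dip = arctan(0.32829) = 18.2°, dipping toward ENE (azimuth ≈ 057°).

18.2°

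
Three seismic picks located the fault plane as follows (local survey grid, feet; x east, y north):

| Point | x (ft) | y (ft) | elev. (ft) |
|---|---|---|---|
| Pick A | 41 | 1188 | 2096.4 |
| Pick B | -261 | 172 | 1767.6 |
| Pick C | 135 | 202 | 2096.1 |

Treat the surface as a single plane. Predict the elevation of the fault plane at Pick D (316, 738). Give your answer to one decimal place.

Two edge vectors: Pick A→Pick B = (-302, -1016, -328.8), Pick A→Pick C = (94, -986, -0.3).
Normal n = (Pick A→Pick B) × (Pick A→Pick C) = (-323892, -30997.8, 393276).
So ∂z/∂x = −n_x/n_z = 0.823574 and ∂z/∂y = −n_y/n_z = 0.078819.
Intercept c from Pick A: 2096.4 − 33.77 − 93.64 = 1969.00.
At (316, 738): z = 260.2 + 58.2 + 1969.00 = 2287.4 ft.

2287.4 ft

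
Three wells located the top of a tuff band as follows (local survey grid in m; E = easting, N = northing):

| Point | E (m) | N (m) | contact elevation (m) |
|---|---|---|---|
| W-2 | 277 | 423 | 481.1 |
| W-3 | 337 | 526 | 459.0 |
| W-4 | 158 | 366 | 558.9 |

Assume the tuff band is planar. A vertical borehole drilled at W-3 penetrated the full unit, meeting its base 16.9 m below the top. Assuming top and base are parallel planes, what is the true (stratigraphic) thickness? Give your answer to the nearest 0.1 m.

13.2 m

Two edge vectors: W-2→W-3 = (60, 103, -22.1), W-2→W-4 = (-119, -57, 77.8).
Normal n = (W-2→W-3) × (W-2→W-4) = (6753.7, -2038.1, 8837).
So ∂z/∂E = −n_x/n_z = −0.76425 and ∂z/∂N = −n_y/n_z = 0.23063.
|∇z| = √(a²+b²) = 0.79829, so dip δ = arctan(0.79829) = 38.60°.
True thickness = vertical thickness × cos δ = 16.9 × cos 38.60° = 13.2 m.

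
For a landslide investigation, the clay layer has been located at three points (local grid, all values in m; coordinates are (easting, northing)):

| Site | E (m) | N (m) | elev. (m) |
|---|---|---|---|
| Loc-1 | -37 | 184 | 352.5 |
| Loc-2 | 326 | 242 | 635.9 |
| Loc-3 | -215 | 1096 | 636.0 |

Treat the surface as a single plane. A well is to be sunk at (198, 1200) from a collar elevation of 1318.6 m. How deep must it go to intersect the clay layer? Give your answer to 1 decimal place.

343.1 m

Two edge vectors: Loc-1→Loc-2 = (363, 58, 283.4), Loc-1→Loc-3 = (-178, 912, 283.5).
Normal n = (Loc-1→Loc-2) × (Loc-1→Loc-3) = (-242017.8, -153355.7, 341380).
So ∂z/∂E = −n_x/n_z = 0.708940 and ∂z/∂N = −n_y/n_z = 0.449223.
Intercept c from Loc-1: 352.5 + 26.23 − 82.66 = 296.07.
At (198, 1200): z_contact = 140.37 + 539.07 + 296.07 = 975.51 m.
Depth below ground = 1318.6 − 975.51 = 343.1 m.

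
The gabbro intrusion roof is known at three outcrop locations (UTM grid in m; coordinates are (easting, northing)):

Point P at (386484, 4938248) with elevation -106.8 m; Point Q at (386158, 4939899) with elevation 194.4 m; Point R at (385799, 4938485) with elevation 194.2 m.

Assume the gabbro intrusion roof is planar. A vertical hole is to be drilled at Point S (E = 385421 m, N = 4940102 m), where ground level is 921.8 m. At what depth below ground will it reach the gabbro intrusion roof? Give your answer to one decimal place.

Let the plane be z = a·E + b·N + c.
Point Q−Point P: −326a + 1651b = 301.2;  Point R−Point P: −685a + 237b = 301.
Solving gives a = −0.403888683, b = 0.102684609.
Then c = -106.8 − a·386484 − b·4938248 = −351092.35.
At (385421, 4940102): z_contact = −155667.18 + 507272.44 − 351092.35 = 512.91 m.
Depth below ground = 921.8 − 512.91 = 408.9 m.

408.9 m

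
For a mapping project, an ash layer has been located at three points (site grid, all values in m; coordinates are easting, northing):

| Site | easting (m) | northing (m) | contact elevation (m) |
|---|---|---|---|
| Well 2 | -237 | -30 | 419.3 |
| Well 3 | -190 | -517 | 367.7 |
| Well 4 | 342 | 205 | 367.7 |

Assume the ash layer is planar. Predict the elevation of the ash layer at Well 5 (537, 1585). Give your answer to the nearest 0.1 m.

Let the plane be z = a·easting + b·northing + c.
Well 3−Well 2: 47a − 487b = −51.6;  Well 4−Well 2: 579a + 235b = −51.6.
Solving gives a = −0.127143, b = 0.093684.
Then c = 419.3 − a·-237 − b·-30 = 391.98.
At (537, 1585): z = −68.3 + 148.5 + 391.98 = 472.2 m.

472.2 m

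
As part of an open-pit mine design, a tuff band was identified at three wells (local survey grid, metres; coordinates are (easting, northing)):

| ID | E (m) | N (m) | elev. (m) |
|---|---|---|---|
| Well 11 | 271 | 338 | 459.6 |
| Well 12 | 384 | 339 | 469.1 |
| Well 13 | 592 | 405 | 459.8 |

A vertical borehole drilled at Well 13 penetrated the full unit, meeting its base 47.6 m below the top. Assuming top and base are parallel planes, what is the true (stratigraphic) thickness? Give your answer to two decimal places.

Let the plane be z = a·E + b·N + c.
Well 12−Well 11: 113a + 1b = 9.5;  Well 13−Well 11: 321a + 67b = 0.2.
Solving gives a = 0.08777, b = −0.41750.
|∇z| = √(a²+b²) = 0.42663, so dip δ = arctan(0.42663) = 23.10°.
True thickness = vertical thickness × cos δ = 47.6 × cos 23.10° = 43.78 m.

43.78 m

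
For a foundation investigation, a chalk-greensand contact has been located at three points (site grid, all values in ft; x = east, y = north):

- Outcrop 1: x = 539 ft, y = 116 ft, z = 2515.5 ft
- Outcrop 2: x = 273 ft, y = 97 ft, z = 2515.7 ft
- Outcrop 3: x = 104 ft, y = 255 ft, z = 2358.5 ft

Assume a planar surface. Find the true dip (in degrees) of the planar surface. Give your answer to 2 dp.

Let the plane be z = a·x + b·y + c.
Outcrop 2−Outcrop 1: −266a − 19b = 0.2;  Outcrop 3−Outcrop 1: −435a + 139b = −157.
Solving gives a = 0.06532, b = −0.92506.
Gradient magnitude |∇z| = √(a² + b²) = √(0.00427 + 0.85574) = 0.92737.
True dip = arctan(0.92737) = 42.84°, dipping toward N (azimuth ≈ 356°).

42.84°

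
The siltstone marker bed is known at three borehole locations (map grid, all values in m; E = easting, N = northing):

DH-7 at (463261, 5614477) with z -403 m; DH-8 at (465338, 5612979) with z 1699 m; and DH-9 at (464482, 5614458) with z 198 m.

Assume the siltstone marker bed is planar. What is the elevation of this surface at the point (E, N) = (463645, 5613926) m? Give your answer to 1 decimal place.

187.5 m

Two edge vectors: DH-7→DH-8 = (2077, -1498, 2102), DH-7→DH-9 = (1221, -19, 601).
Normal n = (DH-7→DH-8) × (DH-7→DH-9) = (-860360, 1318265, 1789595).
So ∂z/∂E = −n_x/n_z = 0.480756819 and ∂z/∂N = −n_y/n_z = −0.736627561.
Intercept c from DH-7: -403 − 222715.88 + 4135778.50 = 3912659.61.
At (463645, 5613926): z = 222900.5 − 4135372.6 + 3912659.61 = 187.5 m.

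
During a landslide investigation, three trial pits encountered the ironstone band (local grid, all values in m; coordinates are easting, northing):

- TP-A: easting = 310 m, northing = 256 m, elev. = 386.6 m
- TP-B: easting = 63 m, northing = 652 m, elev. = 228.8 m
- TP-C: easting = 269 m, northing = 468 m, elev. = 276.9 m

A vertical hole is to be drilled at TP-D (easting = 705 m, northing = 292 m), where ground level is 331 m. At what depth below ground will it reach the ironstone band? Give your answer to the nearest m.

74 m

Two edge vectors: TP-A→TP-B = (-247, 396, -157.8), TP-A→TP-C = (-41, 212, -109.7).
Normal n = (TP-A→TP-B) × (TP-A→TP-C) = (-9987.6, -20626.1, -36128).
So ∂z/∂easting = −n_x/n_z = −0.27645 and ∂z/∂northing = −n_y/n_z = −0.57092.
Intercept c from TP-A: 386.6 + 85.70 + 146.15 = 618.45.
At (705, 292): z_contact = −194.9 − 166.7 + 618.45 = 256.8 m.
Depth below ground = 331 − 256.8 = 74 m.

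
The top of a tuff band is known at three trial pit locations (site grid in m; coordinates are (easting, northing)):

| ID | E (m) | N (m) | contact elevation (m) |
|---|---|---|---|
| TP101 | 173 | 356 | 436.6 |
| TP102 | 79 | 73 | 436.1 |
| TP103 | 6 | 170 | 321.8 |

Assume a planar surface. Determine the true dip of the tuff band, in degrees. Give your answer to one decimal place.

Let the plane be z = a·E + b·N + c.
TP102−TP101: −94a − 283b = −0.5;  TP103−TP101: −167a − 186b = −114.8.
Solving gives a = 1.08793, b = −0.35960.
Gradient magnitude |∇z| = √(a² + b²) = √(1.18360 + 0.12931) = 1.14582.
True dip = arctan(1.14582) = 48.9°, dipping toward WNW (azimuth ≈ 288°).

48.9°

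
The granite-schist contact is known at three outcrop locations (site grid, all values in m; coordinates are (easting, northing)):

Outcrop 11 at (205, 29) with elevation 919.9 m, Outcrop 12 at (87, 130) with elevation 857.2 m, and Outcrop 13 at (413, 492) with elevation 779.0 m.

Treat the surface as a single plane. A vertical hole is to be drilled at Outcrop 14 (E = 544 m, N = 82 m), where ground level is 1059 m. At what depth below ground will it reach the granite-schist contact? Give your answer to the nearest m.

94 m

Let the plane be z = a·E + b·N + c.
Outcrop 12−Outcrop 11: −118a + 101b = −62.7;  Outcrop 13−Outcrop 11: 208a + 463b = −140.9.
Solving gives a = 0.19565, b = −0.39221.
Then c = 919.9 − a·205 − b·29 = 891.17.
At (544, 82): z_contact = 106.4 − 32.2 + 891.17 = 965.4 m.
Depth below ground = 1059 − 965.4 = 94 m.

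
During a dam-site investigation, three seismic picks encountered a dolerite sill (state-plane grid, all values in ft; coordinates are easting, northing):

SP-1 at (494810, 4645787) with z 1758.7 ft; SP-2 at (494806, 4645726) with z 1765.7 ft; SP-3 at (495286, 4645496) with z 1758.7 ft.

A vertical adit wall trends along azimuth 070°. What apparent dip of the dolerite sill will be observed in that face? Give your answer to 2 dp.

Two edge vectors: SP-1→SP-2 = (-4, -61, 7), SP-1→SP-3 = (476, -291, 0).
Normal n = (SP-1→SP-2) × (SP-1→SP-3) = (2037, 3332, 30200).
So ∂z/∂easting = −n_x/n_z = −0.06745 and ∂z/∂northing = −n_y/n_z = −0.11033.
Unit vector along 070° is (sin 70°, cos 70°) = (0.9397, 0.3420).
Slope in that direction = a·(0.9397) + b·(0.3420) = −0.10112.
Apparent dip = arctan|0.10112| = 5.77° (true dip is 7.4°, so apparent ≤ true as expected).

5.77°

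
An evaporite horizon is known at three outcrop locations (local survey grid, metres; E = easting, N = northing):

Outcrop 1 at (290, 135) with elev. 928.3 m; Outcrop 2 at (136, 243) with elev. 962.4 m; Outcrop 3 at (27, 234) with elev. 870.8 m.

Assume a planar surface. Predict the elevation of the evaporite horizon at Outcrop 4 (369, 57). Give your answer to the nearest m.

Let the plane be z = a·E + b·N + c.
Outcrop 2−Outcrop 1: −154a + 108b = 34.1;  Outcrop 3−Outcrop 1: −263a + 99b = −57.5.
Solving gives a = 0.72852, b = 1.35456.
Then c = 928.3 − a·290 − b·135 = 534.16.
At (369, 57): z = 268.8 + 77.2 + 534.16 = 880.2 m.

880 m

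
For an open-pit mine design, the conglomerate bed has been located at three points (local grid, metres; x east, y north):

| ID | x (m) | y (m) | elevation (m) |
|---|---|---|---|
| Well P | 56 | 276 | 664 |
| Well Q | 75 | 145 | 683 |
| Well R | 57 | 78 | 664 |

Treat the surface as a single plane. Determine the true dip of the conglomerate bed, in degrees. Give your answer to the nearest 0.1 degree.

46.0°

Two edge vectors: Well P→Well Q = (19, -131, 19), Well P→Well R = (1, -198, 0).
Normal n = (Well P→Well Q) × (Well P→Well R) = (3762, 19, -3631).
So ∂z/∂x = −n_x/n_z = 1.03608 and ∂z/∂y = −n_y/n_z = 0.00523.
Gradient magnitude |∇z| = √(a² + b²) = √(1.07346 + 0.00003) = 1.03609.
True dip = arctan(1.03609) = 46.0°, dipping toward W (azimuth ≈ 270°).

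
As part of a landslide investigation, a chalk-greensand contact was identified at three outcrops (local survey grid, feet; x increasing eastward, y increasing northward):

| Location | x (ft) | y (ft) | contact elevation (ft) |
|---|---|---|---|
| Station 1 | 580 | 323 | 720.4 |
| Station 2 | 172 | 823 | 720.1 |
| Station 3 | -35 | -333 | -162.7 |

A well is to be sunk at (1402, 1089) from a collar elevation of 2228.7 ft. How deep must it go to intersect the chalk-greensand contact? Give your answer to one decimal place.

Let the plane be z = a·x + b·y + c.
Station 2−Station 1: −408a + 500b = −0.3;  Station 3−Station 1: −615a − 656b = −883.1.
Solving gives a = 0.768058, b = 0.626135.
Then c = 720.4 − a·580 − b·323 = 72.68.
At (1402, 1089): z_contact = 1076.82 + 681.86 + 72.68 = 1831.36 ft.
Depth below ground = 2228.7 − 1831.36 = 397.3 ft.

397.3 ft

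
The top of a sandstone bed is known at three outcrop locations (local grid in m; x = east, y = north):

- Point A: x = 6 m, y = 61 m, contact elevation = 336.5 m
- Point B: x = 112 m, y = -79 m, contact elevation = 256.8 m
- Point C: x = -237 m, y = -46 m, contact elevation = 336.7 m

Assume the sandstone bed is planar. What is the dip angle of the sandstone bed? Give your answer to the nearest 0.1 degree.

25.0°

Two edge vectors: Point A→Point B = (106, -140, -79.7), Point A→Point C = (-243, -107, 0.2).
Normal n = (Point A→Point B) × (Point A→Point C) = (-8555.9, 19345.9, -45362).
So ∂z/∂x = −n_x/n_z = −0.18861 and ∂z/∂y = −n_y/n_z = 0.42648.
Gradient magnitude |∇z| = √(a² + b²) = √(0.03558 + 0.18188) = 0.46632.
True dip = arctan(0.46632) = 25.0°, dipping toward SSE (azimuth ≈ 156°).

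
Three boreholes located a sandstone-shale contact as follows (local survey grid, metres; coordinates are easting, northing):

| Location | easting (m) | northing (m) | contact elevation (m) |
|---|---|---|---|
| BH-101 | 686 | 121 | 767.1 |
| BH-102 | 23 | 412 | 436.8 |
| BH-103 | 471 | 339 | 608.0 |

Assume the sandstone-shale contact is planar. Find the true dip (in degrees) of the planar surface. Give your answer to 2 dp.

27.68°

Two edge vectors: BH-101→BH-102 = (-663, 291, -330.3), BH-101→BH-103 = (-215, 218, -159.1).
Normal n = (BH-101→BH-102) × (BH-101→BH-103) = (25707.3, -34468.8, -81969).
So ∂z/∂easting = −n_x/n_z = 0.31362 and ∂z/∂northing = −n_y/n_z = −0.42051.
Gradient magnitude |∇z| = √(a² + b²) = √(0.09836 + 0.17683) = 0.52458.
True dip = arctan(0.52458) = 27.68°, dipping toward NW (azimuth ≈ 323°).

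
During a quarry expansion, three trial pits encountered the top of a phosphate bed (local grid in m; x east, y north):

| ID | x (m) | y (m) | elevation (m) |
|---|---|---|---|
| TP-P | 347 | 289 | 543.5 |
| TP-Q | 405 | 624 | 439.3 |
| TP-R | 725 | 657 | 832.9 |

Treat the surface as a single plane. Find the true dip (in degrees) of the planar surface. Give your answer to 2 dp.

Let the plane be z = a·x + b·y + c.
TP-Q−TP-P: 58a + 335b = −104.2;  TP-R−TP-P: 378a + 368b = 289.4.
Solving gives a = 1.28502, b = −0.53353.
Gradient magnitude |∇z| = √(a² + b²) = √(1.65128 + 0.28465) = 1.39138.
True dip = arctan(1.39138) = 54.29°, dipping toward WNW (azimuth ≈ 293°).

54.29°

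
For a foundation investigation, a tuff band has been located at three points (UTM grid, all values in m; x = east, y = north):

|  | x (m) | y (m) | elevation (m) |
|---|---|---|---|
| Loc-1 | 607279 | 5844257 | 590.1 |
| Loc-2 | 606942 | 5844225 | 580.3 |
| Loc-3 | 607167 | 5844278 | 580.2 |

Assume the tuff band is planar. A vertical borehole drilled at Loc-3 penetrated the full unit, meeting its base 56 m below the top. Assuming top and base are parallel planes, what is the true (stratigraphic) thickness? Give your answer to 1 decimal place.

54.7 m

Two edge vectors: Loc-1→Loc-2 = (-337, -32, -9.8), Loc-1→Loc-3 = (-112, 21, -9.9).
Normal n = (Loc-1→Loc-2) × (Loc-1→Loc-3) = (522.6, -2238.7, -10661).
So ∂z/∂x = −n_x/n_z = 0.04902 and ∂z/∂y = −n_y/n_z = −0.20999.
|∇z| = √(a²+b²) = 0.21564, so dip δ = arctan(0.21564) = 12.17°.
True thickness = vertical thickness × cos δ = 56 × cos 12.17° = 54.7 m.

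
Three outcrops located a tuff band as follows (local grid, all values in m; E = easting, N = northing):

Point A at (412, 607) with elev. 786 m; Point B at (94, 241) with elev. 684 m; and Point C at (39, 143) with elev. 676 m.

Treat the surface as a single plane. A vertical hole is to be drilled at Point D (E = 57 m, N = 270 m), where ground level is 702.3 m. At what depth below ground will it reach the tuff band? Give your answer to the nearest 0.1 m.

50.1 m

Two edge vectors: Point A→Point B = (-318, -366, -102), Point A→Point C = (-373, -464, -110).
Normal n = (Point A→Point B) × (Point A→Point C) = (-7068, 3066, 11034).
So ∂z/∂E = −n_x/n_z = 0.64057 and ∂z/∂N = −n_y/n_z = −0.27787.
Intercept c from Point A: 786 − 263.91 + 168.67 = 690.75.
At (57, 270): z_contact = 36.51 − 75.02 + 690.75 = 652.24 m.
Depth below ground = 702.3 − 652.24 = 50.1 m.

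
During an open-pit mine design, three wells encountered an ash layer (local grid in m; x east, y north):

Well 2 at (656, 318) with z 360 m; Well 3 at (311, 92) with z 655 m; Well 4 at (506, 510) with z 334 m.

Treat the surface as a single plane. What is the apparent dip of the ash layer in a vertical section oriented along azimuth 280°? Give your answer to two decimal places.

22.14°

Two edge vectors: Well 2→Well 3 = (-345, -226, 295), Well 2→Well 4 = (-150, 192, -26).
Normal n = (Well 2→Well 3) × (Well 2→Well 4) = (-50764, -53220, -100140).
So ∂z/∂x = −n_x/n_z = −0.50693 and ∂z/∂y = −n_y/n_z = −0.53146.
Unit vector along 280° is (sin 280°, cos 280°) = (-0.9848, 0.1736).
Slope in that direction = a·(-0.9848) + b·(0.1736) = 0.40694.
Apparent dip = arctan|0.40694| = 22.14° (true dip is 36.3°, so apparent ≤ true as expected).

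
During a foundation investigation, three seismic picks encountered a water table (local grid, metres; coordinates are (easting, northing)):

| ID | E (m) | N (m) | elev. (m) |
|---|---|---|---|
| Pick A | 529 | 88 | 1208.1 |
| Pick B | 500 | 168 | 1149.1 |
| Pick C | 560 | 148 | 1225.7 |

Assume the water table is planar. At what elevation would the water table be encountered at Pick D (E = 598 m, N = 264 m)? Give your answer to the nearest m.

1234 m

Two edge vectors: Pick A→Pick B = (-29, 80, -59), Pick A→Pick C = (31, 60, 17.6).
Normal n = (Pick A→Pick B) × (Pick A→Pick C) = (4948, -1318.6, -4220).
So ∂z/∂E = −n_x/n_z = 1.17251 and ∂z/∂N = −n_y/n_z = −0.31246.
Intercept c from Pick A: 1208.1 − 620.26 + 27.50 = 615.34.
At (598, 264): z = 701.2 − 82.5 + 615.34 = 1234.0 m.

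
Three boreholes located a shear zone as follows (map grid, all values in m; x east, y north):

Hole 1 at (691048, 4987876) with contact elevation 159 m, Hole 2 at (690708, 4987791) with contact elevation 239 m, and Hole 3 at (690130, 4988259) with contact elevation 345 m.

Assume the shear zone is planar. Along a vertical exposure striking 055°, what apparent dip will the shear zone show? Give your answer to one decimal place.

Let the plane be z = a·x + b·y + c.
Hole 2−Hole 1: −340a − 85b = 80;  Hole 3−Hole 1: −918a + 383b = 186.
Solving gives a = −0.22305, b = −0.04898.
Unit vector along 055° is (sin 55°, cos 55°) = (0.8192, 0.5736).
Slope in that direction = a·(0.8192) + b·(0.5736) = −0.21080.
Apparent dip = arctan|0.21080| = 11.9° (true dip is 12.9°, so apparent ≤ true as expected).

11.9°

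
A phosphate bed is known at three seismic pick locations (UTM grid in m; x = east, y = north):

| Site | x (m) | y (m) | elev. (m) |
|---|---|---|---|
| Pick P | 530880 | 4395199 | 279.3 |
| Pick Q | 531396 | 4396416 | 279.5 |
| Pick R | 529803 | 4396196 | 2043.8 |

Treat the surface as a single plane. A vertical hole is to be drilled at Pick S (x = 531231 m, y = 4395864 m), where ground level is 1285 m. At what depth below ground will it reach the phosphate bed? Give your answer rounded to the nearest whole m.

1087 m

Two edge vectors: Pick P→Pick Q = (516, 1217, 0.2), Pick P→Pick R = (-1077, 997, 1764.5).
Normal n = (Pick P→Pick Q) × (Pick P→Pick R) = (2147197.1, -910697.4, 1825161).
So ∂z/∂x = −n_x/n_z = −1.17644257 and ∂z/∂y = −n_y/n_z = 0.49896826.
Intercept c from Pick P: 279.3 + 624549.83 − 2193064.78 = −1568235.64.
At (531231, 4395864): z_contact = −624962.8 + 2193396.6 − 1568235.64 = 198.2 m.
Depth below ground = 1285 − 198.2 = 1087 m.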